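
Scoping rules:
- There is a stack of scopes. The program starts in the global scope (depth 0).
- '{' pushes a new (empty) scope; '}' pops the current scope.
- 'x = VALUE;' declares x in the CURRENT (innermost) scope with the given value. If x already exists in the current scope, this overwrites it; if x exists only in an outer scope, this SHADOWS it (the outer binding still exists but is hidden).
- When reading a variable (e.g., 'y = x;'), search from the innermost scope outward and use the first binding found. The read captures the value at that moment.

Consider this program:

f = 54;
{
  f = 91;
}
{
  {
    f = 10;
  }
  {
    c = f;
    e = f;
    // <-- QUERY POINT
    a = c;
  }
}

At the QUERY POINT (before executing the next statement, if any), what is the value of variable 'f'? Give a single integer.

Step 1: declare f=54 at depth 0
Step 2: enter scope (depth=1)
Step 3: declare f=91 at depth 1
Step 4: exit scope (depth=0)
Step 5: enter scope (depth=1)
Step 6: enter scope (depth=2)
Step 7: declare f=10 at depth 2
Step 8: exit scope (depth=1)
Step 9: enter scope (depth=2)
Step 10: declare c=(read f)=54 at depth 2
Step 11: declare e=(read f)=54 at depth 2
Visible at query point: c=54 e=54 f=54

Answer: 54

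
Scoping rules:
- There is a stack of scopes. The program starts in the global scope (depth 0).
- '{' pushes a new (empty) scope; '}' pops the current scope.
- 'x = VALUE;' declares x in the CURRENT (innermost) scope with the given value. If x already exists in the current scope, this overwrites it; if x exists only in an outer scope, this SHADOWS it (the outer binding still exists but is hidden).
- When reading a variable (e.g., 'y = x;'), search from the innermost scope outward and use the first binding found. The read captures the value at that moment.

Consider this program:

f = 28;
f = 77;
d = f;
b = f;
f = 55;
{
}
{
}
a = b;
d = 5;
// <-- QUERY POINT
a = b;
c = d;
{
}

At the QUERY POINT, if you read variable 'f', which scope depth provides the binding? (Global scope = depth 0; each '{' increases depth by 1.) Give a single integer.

Step 1: declare f=28 at depth 0
Step 2: declare f=77 at depth 0
Step 3: declare d=(read f)=77 at depth 0
Step 4: declare b=(read f)=77 at depth 0
Step 5: declare f=55 at depth 0
Step 6: enter scope (depth=1)
Step 7: exit scope (depth=0)
Step 8: enter scope (depth=1)
Step 9: exit scope (depth=0)
Step 10: declare a=(read b)=77 at depth 0
Step 11: declare d=5 at depth 0
Visible at query point: a=77 b=77 d=5 f=55

Answer: 0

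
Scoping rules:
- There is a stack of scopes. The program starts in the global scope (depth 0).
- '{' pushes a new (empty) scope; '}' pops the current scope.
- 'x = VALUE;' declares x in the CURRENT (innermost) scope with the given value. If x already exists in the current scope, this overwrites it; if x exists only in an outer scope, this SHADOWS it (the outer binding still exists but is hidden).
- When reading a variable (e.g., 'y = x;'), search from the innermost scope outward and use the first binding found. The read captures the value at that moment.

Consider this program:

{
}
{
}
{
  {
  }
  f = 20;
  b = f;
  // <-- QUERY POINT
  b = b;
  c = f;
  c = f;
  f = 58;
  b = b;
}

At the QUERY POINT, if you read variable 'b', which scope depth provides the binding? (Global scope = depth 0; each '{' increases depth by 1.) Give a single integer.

Answer: 1

Derivation:
Step 1: enter scope (depth=1)
Step 2: exit scope (depth=0)
Step 3: enter scope (depth=1)
Step 4: exit scope (depth=0)
Step 5: enter scope (depth=1)
Step 6: enter scope (depth=2)
Step 7: exit scope (depth=1)
Step 8: declare f=20 at depth 1
Step 9: declare b=(read f)=20 at depth 1
Visible at query point: b=20 f=20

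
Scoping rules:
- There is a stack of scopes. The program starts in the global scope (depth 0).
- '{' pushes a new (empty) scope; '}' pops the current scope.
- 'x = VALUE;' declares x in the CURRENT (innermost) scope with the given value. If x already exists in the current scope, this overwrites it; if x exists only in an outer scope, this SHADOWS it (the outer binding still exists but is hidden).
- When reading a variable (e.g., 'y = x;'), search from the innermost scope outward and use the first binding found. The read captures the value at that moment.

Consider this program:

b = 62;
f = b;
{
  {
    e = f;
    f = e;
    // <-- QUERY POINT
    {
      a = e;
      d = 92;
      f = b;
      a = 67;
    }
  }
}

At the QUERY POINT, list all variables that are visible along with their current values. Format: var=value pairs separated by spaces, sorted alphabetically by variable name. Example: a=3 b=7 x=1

Answer: b=62 e=62 f=62

Derivation:
Step 1: declare b=62 at depth 0
Step 2: declare f=(read b)=62 at depth 0
Step 3: enter scope (depth=1)
Step 4: enter scope (depth=2)
Step 5: declare e=(read f)=62 at depth 2
Step 6: declare f=(read e)=62 at depth 2
Visible at query point: b=62 e=62 f=62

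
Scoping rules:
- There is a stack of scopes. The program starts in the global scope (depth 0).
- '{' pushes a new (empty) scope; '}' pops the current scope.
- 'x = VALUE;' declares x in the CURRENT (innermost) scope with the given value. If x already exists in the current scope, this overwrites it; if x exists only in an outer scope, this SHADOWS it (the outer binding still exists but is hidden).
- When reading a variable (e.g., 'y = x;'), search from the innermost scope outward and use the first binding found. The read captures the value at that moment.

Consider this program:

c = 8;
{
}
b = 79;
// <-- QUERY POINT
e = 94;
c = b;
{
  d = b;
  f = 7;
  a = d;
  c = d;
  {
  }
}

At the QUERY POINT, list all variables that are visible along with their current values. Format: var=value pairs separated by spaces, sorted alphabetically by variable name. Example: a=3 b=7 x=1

Answer: b=79 c=8

Derivation:
Step 1: declare c=8 at depth 0
Step 2: enter scope (depth=1)
Step 3: exit scope (depth=0)
Step 4: declare b=79 at depth 0
Visible at query point: b=79 c=8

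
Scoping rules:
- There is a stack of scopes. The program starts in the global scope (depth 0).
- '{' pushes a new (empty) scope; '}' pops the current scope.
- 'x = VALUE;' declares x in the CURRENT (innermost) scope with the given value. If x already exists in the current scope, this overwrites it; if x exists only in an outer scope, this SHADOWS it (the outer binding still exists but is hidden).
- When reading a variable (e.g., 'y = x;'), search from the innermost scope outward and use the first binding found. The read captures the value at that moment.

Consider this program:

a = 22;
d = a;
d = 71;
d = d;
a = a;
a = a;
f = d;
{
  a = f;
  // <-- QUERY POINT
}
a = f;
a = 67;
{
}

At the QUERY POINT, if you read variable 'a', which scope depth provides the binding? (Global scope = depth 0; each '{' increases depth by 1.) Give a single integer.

Step 1: declare a=22 at depth 0
Step 2: declare d=(read a)=22 at depth 0
Step 3: declare d=71 at depth 0
Step 4: declare d=(read d)=71 at depth 0
Step 5: declare a=(read a)=22 at depth 0
Step 6: declare a=(read a)=22 at depth 0
Step 7: declare f=(read d)=71 at depth 0
Step 8: enter scope (depth=1)
Step 9: declare a=(read f)=71 at depth 1
Visible at query point: a=71 d=71 f=71

Answer: 1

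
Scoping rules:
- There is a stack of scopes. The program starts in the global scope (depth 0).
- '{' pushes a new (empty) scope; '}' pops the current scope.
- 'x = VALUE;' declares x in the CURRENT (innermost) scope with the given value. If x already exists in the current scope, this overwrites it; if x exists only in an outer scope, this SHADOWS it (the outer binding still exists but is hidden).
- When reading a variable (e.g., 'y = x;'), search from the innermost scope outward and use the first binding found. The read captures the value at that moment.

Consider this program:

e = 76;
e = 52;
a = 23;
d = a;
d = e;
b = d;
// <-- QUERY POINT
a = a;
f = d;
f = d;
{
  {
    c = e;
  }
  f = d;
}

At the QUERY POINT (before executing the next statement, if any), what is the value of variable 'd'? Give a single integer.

Answer: 52

Derivation:
Step 1: declare e=76 at depth 0
Step 2: declare e=52 at depth 0
Step 3: declare a=23 at depth 0
Step 4: declare d=(read a)=23 at depth 0
Step 5: declare d=(read e)=52 at depth 0
Step 6: declare b=(read d)=52 at depth 0
Visible at query point: a=23 b=52 d=52 e=52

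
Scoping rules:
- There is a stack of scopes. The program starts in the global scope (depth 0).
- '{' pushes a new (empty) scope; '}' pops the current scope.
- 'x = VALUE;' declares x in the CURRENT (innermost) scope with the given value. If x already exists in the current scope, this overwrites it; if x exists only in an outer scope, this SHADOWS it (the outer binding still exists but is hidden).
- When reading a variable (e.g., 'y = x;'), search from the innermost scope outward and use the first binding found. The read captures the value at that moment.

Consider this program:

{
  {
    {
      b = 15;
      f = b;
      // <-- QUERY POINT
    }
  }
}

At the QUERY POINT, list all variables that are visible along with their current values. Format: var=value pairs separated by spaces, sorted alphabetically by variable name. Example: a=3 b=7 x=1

Answer: b=15 f=15

Derivation:
Step 1: enter scope (depth=1)
Step 2: enter scope (depth=2)
Step 3: enter scope (depth=3)
Step 4: declare b=15 at depth 3
Step 5: declare f=(read b)=15 at depth 3
Visible at query point: b=15 f=15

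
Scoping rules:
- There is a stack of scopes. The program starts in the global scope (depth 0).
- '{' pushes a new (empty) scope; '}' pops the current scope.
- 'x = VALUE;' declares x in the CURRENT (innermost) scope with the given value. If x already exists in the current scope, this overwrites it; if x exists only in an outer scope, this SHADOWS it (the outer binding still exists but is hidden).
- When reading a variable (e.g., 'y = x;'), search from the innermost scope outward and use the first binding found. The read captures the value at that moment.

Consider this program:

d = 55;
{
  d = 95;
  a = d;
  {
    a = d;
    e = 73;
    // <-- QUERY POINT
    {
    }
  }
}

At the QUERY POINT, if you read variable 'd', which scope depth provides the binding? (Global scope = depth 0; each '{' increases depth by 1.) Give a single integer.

Answer: 1

Derivation:
Step 1: declare d=55 at depth 0
Step 2: enter scope (depth=1)
Step 3: declare d=95 at depth 1
Step 4: declare a=(read d)=95 at depth 1
Step 5: enter scope (depth=2)
Step 6: declare a=(read d)=95 at depth 2
Step 7: declare e=73 at depth 2
Visible at query point: a=95 d=95 e=73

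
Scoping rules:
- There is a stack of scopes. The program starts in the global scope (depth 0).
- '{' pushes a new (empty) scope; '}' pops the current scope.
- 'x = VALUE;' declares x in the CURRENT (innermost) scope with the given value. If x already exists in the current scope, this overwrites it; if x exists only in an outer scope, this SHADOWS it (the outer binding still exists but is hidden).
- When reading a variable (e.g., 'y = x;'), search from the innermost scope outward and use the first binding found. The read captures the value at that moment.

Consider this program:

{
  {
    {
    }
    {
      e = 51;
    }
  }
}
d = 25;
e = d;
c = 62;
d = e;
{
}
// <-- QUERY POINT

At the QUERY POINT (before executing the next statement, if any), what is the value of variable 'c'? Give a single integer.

Answer: 62

Derivation:
Step 1: enter scope (depth=1)
Step 2: enter scope (depth=2)
Step 3: enter scope (depth=3)
Step 4: exit scope (depth=2)
Step 5: enter scope (depth=3)
Step 6: declare e=51 at depth 3
Step 7: exit scope (depth=2)
Step 8: exit scope (depth=1)
Step 9: exit scope (depth=0)
Step 10: declare d=25 at depth 0
Step 11: declare e=(read d)=25 at depth 0
Step 12: declare c=62 at depth 0
Step 13: declare d=(read e)=25 at depth 0
Step 14: enter scope (depth=1)
Step 15: exit scope (depth=0)
Visible at query point: c=62 d=25 e=25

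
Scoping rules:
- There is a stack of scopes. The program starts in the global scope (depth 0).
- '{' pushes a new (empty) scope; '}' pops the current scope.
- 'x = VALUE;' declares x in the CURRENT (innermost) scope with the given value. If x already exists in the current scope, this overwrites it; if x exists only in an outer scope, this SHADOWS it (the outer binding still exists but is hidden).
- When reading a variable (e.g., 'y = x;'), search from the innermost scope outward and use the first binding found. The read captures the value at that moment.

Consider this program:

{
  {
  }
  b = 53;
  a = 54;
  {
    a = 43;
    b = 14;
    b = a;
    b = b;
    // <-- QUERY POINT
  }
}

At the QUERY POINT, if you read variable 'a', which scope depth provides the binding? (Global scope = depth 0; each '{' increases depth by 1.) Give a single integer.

Step 1: enter scope (depth=1)
Step 2: enter scope (depth=2)
Step 3: exit scope (depth=1)
Step 4: declare b=53 at depth 1
Step 5: declare a=54 at depth 1
Step 6: enter scope (depth=2)
Step 7: declare a=43 at depth 2
Step 8: declare b=14 at depth 2
Step 9: declare b=(read a)=43 at depth 2
Step 10: declare b=(read b)=43 at depth 2
Visible at query point: a=43 b=43

Answer: 2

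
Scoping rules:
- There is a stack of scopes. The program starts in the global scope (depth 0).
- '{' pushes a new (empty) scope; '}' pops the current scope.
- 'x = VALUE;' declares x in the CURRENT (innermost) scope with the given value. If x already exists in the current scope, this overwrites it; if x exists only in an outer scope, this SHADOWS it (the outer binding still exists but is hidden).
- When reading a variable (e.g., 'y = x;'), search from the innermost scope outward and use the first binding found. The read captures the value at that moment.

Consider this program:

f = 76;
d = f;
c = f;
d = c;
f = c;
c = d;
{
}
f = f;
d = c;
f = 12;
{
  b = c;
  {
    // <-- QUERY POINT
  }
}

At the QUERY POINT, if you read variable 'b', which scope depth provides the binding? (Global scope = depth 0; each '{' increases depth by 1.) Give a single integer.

Step 1: declare f=76 at depth 0
Step 2: declare d=(read f)=76 at depth 0
Step 3: declare c=(read f)=76 at depth 0
Step 4: declare d=(read c)=76 at depth 0
Step 5: declare f=(read c)=76 at depth 0
Step 6: declare c=(read d)=76 at depth 0
Step 7: enter scope (depth=1)
Step 8: exit scope (depth=0)
Step 9: declare f=(read f)=76 at depth 0
Step 10: declare d=(read c)=76 at depth 0
Step 11: declare f=12 at depth 0
Step 12: enter scope (depth=1)
Step 13: declare b=(read c)=76 at depth 1
Step 14: enter scope (depth=2)
Visible at query point: b=76 c=76 d=76 f=12

Answer: 1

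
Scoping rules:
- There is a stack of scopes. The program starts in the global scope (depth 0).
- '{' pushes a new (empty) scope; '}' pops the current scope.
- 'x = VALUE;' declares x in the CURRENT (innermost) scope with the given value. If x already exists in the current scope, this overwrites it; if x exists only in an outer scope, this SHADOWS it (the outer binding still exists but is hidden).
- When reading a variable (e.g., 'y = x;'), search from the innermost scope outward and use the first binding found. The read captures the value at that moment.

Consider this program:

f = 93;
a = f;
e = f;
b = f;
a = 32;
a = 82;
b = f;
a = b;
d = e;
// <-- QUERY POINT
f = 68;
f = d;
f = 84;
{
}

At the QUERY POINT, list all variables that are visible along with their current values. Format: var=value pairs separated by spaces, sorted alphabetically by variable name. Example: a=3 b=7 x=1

Step 1: declare f=93 at depth 0
Step 2: declare a=(read f)=93 at depth 0
Step 3: declare e=(read f)=93 at depth 0
Step 4: declare b=(read f)=93 at depth 0
Step 5: declare a=32 at depth 0
Step 6: declare a=82 at depth 0
Step 7: declare b=(read f)=93 at depth 0
Step 8: declare a=(read b)=93 at depth 0
Step 9: declare d=(read e)=93 at depth 0
Visible at query point: a=93 b=93 d=93 e=93 f=93

Answer: a=93 b=93 d=93 e=93 f=93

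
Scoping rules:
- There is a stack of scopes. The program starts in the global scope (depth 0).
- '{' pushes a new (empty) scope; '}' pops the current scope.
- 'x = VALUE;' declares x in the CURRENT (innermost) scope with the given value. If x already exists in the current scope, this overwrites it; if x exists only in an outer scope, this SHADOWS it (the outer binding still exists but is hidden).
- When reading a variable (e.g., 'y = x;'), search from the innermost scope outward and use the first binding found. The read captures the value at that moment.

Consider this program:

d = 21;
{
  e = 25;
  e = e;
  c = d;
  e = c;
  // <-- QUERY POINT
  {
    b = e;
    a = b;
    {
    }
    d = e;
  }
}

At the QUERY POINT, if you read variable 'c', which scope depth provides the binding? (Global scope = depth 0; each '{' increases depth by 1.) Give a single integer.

Step 1: declare d=21 at depth 0
Step 2: enter scope (depth=1)
Step 3: declare e=25 at depth 1
Step 4: declare e=(read e)=25 at depth 1
Step 5: declare c=(read d)=21 at depth 1
Step 6: declare e=(read c)=21 at depth 1
Visible at query point: c=21 d=21 e=21

Answer: 1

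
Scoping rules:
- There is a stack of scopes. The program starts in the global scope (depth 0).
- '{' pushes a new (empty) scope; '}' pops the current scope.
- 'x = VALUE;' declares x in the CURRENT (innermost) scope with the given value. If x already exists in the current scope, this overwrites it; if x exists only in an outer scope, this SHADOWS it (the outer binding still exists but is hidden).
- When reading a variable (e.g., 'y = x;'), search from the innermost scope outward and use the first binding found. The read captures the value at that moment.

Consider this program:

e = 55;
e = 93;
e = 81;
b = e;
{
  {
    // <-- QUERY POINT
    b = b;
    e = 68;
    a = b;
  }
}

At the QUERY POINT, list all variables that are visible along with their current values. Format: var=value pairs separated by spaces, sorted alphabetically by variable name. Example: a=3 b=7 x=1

Answer: b=81 e=81

Derivation:
Step 1: declare e=55 at depth 0
Step 2: declare e=93 at depth 0
Step 3: declare e=81 at depth 0
Step 4: declare b=(read e)=81 at depth 0
Step 5: enter scope (depth=1)
Step 6: enter scope (depth=2)
Visible at query point: b=81 e=81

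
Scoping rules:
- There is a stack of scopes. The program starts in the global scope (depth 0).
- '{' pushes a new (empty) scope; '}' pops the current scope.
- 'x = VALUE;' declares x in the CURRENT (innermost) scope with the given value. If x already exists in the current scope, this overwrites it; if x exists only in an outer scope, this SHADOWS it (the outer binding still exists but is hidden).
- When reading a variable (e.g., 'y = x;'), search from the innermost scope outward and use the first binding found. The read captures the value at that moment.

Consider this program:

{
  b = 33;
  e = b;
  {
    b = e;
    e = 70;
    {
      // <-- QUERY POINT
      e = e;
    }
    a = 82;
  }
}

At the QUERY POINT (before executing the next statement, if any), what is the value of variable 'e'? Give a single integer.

Step 1: enter scope (depth=1)
Step 2: declare b=33 at depth 1
Step 3: declare e=(read b)=33 at depth 1
Step 4: enter scope (depth=2)
Step 5: declare b=(read e)=33 at depth 2
Step 6: declare e=70 at depth 2
Step 7: enter scope (depth=3)
Visible at query point: b=33 e=70

Answer: 70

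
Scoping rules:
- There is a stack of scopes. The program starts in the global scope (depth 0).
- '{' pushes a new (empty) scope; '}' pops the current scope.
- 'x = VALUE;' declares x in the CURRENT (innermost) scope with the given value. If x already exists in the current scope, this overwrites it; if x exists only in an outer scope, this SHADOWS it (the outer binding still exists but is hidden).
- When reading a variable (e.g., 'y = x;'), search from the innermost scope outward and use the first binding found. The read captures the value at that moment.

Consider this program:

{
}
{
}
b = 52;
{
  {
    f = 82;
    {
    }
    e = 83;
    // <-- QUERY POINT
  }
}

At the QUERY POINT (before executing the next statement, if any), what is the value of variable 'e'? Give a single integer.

Step 1: enter scope (depth=1)
Step 2: exit scope (depth=0)
Step 3: enter scope (depth=1)
Step 4: exit scope (depth=0)
Step 5: declare b=52 at depth 0
Step 6: enter scope (depth=1)
Step 7: enter scope (depth=2)
Step 8: declare f=82 at depth 2
Step 9: enter scope (depth=3)
Step 10: exit scope (depth=2)
Step 11: declare e=83 at depth 2
Visible at query point: b=52 e=83 f=82

Answer: 83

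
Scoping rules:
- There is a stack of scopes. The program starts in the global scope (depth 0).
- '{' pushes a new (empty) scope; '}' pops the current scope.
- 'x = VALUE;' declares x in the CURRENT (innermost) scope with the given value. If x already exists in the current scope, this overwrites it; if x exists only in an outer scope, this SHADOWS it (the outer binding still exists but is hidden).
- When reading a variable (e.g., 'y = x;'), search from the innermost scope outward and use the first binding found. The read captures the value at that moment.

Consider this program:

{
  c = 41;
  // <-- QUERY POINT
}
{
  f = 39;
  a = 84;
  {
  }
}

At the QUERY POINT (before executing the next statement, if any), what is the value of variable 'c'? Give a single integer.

Step 1: enter scope (depth=1)
Step 2: declare c=41 at depth 1
Visible at query point: c=41

Answer: 41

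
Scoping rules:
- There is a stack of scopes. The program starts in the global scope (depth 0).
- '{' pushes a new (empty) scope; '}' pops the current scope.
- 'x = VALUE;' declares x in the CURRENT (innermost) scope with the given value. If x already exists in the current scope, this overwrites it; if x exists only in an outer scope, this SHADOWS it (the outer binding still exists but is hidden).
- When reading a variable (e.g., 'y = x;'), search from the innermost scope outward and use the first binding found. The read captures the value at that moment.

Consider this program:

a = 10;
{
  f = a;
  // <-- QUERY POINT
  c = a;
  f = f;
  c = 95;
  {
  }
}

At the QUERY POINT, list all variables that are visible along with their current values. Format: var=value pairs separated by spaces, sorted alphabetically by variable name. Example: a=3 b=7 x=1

Step 1: declare a=10 at depth 0
Step 2: enter scope (depth=1)
Step 3: declare f=(read a)=10 at depth 1
Visible at query point: a=10 f=10

Answer: a=10 f=10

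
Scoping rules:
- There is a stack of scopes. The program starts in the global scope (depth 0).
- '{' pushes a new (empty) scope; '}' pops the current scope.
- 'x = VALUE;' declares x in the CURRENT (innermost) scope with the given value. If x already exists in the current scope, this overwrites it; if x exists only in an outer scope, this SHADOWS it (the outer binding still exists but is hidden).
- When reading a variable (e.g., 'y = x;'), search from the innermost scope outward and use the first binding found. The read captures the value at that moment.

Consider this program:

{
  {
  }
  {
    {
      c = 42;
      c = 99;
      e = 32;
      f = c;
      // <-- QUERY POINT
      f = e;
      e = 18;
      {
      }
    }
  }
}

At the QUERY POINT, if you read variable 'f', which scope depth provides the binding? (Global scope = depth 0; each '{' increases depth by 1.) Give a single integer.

Step 1: enter scope (depth=1)
Step 2: enter scope (depth=2)
Step 3: exit scope (depth=1)
Step 4: enter scope (depth=2)
Step 5: enter scope (depth=3)
Step 6: declare c=42 at depth 3
Step 7: declare c=99 at depth 3
Step 8: declare e=32 at depth 3
Step 9: declare f=(read c)=99 at depth 3
Visible at query point: c=99 e=32 f=99

Answer: 3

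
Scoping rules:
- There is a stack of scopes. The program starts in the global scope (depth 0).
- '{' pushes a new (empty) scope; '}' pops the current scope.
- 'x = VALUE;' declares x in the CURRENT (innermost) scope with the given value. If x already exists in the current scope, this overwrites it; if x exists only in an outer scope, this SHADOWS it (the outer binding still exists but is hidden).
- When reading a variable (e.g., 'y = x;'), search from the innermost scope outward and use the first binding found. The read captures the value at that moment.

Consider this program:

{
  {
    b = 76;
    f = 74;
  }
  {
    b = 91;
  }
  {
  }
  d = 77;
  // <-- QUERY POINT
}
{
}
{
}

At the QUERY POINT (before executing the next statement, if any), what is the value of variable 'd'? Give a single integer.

Step 1: enter scope (depth=1)
Step 2: enter scope (depth=2)
Step 3: declare b=76 at depth 2
Step 4: declare f=74 at depth 2
Step 5: exit scope (depth=1)
Step 6: enter scope (depth=2)
Step 7: declare b=91 at depth 2
Step 8: exit scope (depth=1)
Step 9: enter scope (depth=2)
Step 10: exit scope (depth=1)
Step 11: declare d=77 at depth 1
Visible at query point: d=77

Answer: 77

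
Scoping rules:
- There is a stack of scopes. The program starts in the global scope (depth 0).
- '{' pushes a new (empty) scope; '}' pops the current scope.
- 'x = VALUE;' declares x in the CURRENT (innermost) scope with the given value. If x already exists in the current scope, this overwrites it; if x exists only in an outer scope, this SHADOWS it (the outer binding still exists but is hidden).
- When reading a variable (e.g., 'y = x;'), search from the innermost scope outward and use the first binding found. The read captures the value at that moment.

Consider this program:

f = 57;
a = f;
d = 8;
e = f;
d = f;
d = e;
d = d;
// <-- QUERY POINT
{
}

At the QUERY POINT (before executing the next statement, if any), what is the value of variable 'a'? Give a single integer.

Step 1: declare f=57 at depth 0
Step 2: declare a=(read f)=57 at depth 0
Step 3: declare d=8 at depth 0
Step 4: declare e=(read f)=57 at depth 0
Step 5: declare d=(read f)=57 at depth 0
Step 6: declare d=(read e)=57 at depth 0
Step 7: declare d=(read d)=57 at depth 0
Visible at query point: a=57 d=57 e=57 f=57

Answer: 57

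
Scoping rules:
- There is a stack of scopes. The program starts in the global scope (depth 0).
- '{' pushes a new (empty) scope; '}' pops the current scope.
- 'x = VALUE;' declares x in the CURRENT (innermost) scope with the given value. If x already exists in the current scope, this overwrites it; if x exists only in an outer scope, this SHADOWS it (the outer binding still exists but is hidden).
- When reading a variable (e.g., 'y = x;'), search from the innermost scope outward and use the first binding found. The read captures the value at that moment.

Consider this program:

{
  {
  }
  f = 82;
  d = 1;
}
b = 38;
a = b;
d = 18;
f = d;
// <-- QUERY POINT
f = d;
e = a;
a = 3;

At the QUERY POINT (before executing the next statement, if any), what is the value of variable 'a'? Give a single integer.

Answer: 38

Derivation:
Step 1: enter scope (depth=1)
Step 2: enter scope (depth=2)
Step 3: exit scope (depth=1)
Step 4: declare f=82 at depth 1
Step 5: declare d=1 at depth 1
Step 6: exit scope (depth=0)
Step 7: declare b=38 at depth 0
Step 8: declare a=(read b)=38 at depth 0
Step 9: declare d=18 at depth 0
Step 10: declare f=(read d)=18 at depth 0
Visible at query point: a=38 b=38 d=18 f=18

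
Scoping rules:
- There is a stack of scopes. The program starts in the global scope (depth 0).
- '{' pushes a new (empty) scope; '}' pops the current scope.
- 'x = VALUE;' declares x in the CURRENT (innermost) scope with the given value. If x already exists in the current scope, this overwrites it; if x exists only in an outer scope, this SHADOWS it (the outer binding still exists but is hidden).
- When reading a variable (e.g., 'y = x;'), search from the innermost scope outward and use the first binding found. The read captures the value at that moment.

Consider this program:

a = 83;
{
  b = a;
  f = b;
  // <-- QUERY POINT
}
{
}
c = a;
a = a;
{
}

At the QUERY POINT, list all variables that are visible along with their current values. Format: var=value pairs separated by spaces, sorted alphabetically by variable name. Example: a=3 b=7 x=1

Answer: a=83 b=83 f=83

Derivation:
Step 1: declare a=83 at depth 0
Step 2: enter scope (depth=1)
Step 3: declare b=(read a)=83 at depth 1
Step 4: declare f=(read b)=83 at depth 1
Visible at query point: a=83 b=83 f=83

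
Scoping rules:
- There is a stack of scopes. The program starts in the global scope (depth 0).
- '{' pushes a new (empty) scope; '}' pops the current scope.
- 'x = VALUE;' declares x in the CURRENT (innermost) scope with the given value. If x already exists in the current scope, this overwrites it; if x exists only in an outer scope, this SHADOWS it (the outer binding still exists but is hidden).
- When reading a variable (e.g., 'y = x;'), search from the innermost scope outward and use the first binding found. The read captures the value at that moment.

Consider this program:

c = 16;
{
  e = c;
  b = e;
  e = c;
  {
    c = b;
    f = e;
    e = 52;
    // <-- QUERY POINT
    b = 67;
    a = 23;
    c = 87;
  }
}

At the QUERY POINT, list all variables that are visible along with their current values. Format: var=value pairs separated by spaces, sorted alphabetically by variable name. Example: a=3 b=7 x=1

Answer: b=16 c=16 e=52 f=16

Derivation:
Step 1: declare c=16 at depth 0
Step 2: enter scope (depth=1)
Step 3: declare e=(read c)=16 at depth 1
Step 4: declare b=(read e)=16 at depth 1
Step 5: declare e=(read c)=16 at depth 1
Step 6: enter scope (depth=2)
Step 7: declare c=(read b)=16 at depth 2
Step 8: declare f=(read e)=16 at depth 2
Step 9: declare e=52 at depth 2
Visible at query point: b=16 c=16 e=52 f=16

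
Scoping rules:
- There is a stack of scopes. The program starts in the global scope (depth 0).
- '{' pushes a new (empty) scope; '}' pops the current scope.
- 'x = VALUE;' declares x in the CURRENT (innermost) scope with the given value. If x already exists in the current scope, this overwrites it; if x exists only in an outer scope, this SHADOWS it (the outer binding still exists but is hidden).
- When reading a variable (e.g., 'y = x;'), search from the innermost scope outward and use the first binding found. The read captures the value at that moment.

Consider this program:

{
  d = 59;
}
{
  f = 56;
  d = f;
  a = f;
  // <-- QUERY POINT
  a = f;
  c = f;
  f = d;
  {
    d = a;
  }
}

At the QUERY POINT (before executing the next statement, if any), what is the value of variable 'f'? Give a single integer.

Answer: 56

Derivation:
Step 1: enter scope (depth=1)
Step 2: declare d=59 at depth 1
Step 3: exit scope (depth=0)
Step 4: enter scope (depth=1)
Step 5: declare f=56 at depth 1
Step 6: declare d=(read f)=56 at depth 1
Step 7: declare a=(read f)=56 at depth 1
Visible at query point: a=56 d=56 f=56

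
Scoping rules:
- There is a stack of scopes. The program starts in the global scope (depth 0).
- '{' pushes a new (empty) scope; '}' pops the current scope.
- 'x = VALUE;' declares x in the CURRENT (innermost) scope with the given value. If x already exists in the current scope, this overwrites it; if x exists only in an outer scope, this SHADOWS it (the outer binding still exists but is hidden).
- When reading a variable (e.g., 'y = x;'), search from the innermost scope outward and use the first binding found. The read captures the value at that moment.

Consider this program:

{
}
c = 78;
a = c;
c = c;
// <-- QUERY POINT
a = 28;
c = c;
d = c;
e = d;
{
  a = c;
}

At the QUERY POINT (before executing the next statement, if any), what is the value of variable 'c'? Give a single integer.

Step 1: enter scope (depth=1)
Step 2: exit scope (depth=0)
Step 3: declare c=78 at depth 0
Step 4: declare a=(read c)=78 at depth 0
Step 5: declare c=(read c)=78 at depth 0
Visible at query point: a=78 c=78

Answer: 78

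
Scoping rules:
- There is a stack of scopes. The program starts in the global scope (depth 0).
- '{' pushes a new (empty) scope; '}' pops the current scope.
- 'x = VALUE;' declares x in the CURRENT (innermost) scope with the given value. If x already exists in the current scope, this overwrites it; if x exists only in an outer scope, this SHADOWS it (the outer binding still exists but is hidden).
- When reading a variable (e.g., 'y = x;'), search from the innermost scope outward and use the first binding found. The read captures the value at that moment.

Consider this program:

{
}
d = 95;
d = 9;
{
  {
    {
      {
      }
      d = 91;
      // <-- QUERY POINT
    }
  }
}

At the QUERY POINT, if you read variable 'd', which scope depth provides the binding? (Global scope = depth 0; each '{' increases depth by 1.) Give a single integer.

Answer: 3

Derivation:
Step 1: enter scope (depth=1)
Step 2: exit scope (depth=0)
Step 3: declare d=95 at depth 0
Step 4: declare d=9 at depth 0
Step 5: enter scope (depth=1)
Step 6: enter scope (depth=2)
Step 7: enter scope (depth=3)
Step 8: enter scope (depth=4)
Step 9: exit scope (depth=3)
Step 10: declare d=91 at depth 3
Visible at query point: d=91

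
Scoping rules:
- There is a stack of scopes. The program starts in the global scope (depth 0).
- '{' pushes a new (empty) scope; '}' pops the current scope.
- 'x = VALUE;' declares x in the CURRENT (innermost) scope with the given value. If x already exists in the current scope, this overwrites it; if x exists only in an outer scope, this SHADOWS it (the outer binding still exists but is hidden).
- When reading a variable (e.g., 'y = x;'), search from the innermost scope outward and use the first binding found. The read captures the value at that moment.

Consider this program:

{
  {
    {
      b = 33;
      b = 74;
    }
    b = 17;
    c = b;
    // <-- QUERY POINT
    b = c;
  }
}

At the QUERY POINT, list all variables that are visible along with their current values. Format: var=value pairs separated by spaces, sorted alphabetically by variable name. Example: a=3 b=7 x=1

Answer: b=17 c=17

Derivation:
Step 1: enter scope (depth=1)
Step 2: enter scope (depth=2)
Step 3: enter scope (depth=3)
Step 4: declare b=33 at depth 3
Step 5: declare b=74 at depth 3
Step 6: exit scope (depth=2)
Step 7: declare b=17 at depth 2
Step 8: declare c=(read b)=17 at depth 2
Visible at query point: b=17 c=17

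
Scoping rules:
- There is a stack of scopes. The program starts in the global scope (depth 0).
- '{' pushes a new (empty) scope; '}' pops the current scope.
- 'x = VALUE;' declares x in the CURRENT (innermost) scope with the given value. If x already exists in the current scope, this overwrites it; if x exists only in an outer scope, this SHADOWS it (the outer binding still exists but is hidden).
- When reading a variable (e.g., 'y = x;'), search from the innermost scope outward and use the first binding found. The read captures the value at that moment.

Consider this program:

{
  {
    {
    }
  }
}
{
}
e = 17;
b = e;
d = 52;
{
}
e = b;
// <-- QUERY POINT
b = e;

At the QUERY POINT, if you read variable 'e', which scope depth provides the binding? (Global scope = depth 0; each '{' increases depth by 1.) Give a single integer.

Step 1: enter scope (depth=1)
Step 2: enter scope (depth=2)
Step 3: enter scope (depth=3)
Step 4: exit scope (depth=2)
Step 5: exit scope (depth=1)
Step 6: exit scope (depth=0)
Step 7: enter scope (depth=1)
Step 8: exit scope (depth=0)
Step 9: declare e=17 at depth 0
Step 10: declare b=(read e)=17 at depth 0
Step 11: declare d=52 at depth 0
Step 12: enter scope (depth=1)
Step 13: exit scope (depth=0)
Step 14: declare e=(read b)=17 at depth 0
Visible at query point: b=17 d=52 e=17

Answer: 0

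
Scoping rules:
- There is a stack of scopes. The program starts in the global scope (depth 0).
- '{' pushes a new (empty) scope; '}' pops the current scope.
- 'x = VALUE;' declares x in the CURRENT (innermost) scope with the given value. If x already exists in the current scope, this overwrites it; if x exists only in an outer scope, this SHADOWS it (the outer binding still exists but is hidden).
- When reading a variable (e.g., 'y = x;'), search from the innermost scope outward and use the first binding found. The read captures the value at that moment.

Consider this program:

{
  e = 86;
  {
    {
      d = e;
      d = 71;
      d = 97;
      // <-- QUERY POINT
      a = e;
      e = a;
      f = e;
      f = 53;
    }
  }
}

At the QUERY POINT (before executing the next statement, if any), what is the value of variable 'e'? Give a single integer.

Step 1: enter scope (depth=1)
Step 2: declare e=86 at depth 1
Step 3: enter scope (depth=2)
Step 4: enter scope (depth=3)
Step 5: declare d=(read e)=86 at depth 3
Step 6: declare d=71 at depth 3
Step 7: declare d=97 at depth 3
Visible at query point: d=97 e=86

Answer: 86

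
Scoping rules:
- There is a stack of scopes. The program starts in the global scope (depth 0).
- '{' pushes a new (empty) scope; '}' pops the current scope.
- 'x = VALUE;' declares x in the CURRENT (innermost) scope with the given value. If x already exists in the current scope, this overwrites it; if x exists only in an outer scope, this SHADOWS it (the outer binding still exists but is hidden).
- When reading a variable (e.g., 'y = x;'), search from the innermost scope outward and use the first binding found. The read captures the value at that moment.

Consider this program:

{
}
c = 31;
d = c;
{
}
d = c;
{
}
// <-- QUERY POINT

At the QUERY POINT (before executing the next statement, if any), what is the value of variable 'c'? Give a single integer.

Step 1: enter scope (depth=1)
Step 2: exit scope (depth=0)
Step 3: declare c=31 at depth 0
Step 4: declare d=(read c)=31 at depth 0
Step 5: enter scope (depth=1)
Step 6: exit scope (depth=0)
Step 7: declare d=(read c)=31 at depth 0
Step 8: enter scope (depth=1)
Step 9: exit scope (depth=0)
Visible at query point: c=31 d=31

Answer: 31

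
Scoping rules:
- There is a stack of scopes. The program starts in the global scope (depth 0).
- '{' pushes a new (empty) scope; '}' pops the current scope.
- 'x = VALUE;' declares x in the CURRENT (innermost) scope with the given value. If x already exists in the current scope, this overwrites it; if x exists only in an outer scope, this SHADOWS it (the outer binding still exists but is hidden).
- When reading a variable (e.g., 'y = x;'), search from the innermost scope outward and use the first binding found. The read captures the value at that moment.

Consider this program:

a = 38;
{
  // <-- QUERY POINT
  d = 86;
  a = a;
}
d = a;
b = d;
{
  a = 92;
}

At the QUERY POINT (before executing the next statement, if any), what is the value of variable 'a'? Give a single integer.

Step 1: declare a=38 at depth 0
Step 2: enter scope (depth=1)
Visible at query point: a=38

Answer: 38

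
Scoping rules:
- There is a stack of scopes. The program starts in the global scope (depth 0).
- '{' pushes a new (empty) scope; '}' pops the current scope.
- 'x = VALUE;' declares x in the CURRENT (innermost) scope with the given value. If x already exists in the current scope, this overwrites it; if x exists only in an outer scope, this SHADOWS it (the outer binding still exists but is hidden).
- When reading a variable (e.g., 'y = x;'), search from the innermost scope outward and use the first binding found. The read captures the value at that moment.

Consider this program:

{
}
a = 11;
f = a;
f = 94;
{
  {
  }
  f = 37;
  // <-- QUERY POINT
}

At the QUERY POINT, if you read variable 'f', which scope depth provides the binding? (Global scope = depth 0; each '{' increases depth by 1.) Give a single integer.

Step 1: enter scope (depth=1)
Step 2: exit scope (depth=0)
Step 3: declare a=11 at depth 0
Step 4: declare f=(read a)=11 at depth 0
Step 5: declare f=94 at depth 0
Step 6: enter scope (depth=1)
Step 7: enter scope (depth=2)
Step 8: exit scope (depth=1)
Step 9: declare f=37 at depth 1
Visible at query point: a=11 f=37

Answer: 1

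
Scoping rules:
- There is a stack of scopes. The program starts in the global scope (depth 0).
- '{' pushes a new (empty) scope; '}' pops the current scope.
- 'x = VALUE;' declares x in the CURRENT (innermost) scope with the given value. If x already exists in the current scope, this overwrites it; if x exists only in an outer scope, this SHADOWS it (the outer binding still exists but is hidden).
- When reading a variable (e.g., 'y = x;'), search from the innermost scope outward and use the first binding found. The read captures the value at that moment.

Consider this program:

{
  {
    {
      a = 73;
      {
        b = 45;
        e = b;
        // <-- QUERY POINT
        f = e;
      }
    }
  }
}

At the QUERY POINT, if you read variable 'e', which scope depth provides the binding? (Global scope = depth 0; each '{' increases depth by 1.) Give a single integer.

Answer: 4

Derivation:
Step 1: enter scope (depth=1)
Step 2: enter scope (depth=2)
Step 3: enter scope (depth=3)
Step 4: declare a=73 at depth 3
Step 5: enter scope (depth=4)
Step 6: declare b=45 at depth 4
Step 7: declare e=(read b)=45 at depth 4
Visible at query point: a=73 b=45 e=45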